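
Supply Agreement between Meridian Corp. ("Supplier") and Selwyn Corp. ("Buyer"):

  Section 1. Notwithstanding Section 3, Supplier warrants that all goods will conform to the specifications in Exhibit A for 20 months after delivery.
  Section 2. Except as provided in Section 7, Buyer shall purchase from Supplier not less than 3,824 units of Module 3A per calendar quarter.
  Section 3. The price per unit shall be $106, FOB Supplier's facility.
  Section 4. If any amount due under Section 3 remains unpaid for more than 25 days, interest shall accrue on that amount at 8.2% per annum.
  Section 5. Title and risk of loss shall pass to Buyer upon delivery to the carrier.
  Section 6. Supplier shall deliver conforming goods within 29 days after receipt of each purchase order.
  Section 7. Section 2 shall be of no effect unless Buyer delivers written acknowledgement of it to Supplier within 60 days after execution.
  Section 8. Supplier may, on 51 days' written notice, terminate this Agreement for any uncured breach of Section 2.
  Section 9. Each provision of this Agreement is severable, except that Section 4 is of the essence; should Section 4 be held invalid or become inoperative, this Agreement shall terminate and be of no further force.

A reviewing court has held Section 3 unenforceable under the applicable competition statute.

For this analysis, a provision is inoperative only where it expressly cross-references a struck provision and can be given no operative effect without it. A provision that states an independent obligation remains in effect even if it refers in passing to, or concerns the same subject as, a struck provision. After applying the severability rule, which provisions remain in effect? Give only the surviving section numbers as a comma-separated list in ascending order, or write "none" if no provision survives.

none

Section 3 is struck. Section 4 does nothing except set the default interest on the unit price by reference to Section 3; with Section 3 gone it has no independent effect and is inoperative. Section 9 makes Section 4 an essential term, and Section 4 has been rendered inoperative by the cascade; under Section 9, the entire Agreement is therefore void. No provision of the Agreement survives.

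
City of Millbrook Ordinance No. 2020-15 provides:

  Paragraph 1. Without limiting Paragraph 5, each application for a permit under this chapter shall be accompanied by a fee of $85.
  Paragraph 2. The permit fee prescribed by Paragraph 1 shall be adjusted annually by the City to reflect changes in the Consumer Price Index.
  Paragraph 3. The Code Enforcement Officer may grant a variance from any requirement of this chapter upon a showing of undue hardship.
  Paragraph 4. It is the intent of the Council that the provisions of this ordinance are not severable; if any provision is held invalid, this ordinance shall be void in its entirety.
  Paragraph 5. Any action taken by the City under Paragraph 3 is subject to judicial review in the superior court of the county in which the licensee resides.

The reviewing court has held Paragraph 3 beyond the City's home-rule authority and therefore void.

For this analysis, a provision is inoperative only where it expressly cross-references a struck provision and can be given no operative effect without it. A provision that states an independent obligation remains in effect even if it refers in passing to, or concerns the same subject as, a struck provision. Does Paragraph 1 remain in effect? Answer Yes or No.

Paragraph 3 is struck. Paragraph 5 merely fixes the judicial-review right for Paragraph 3; with Paragraph 3 gone it has nothing to operate on and falls away. Paragraph 4 provides that the ordinance is not severable, so the invalidity of any one provision voids the entire ordinance. No provision of the ordinance survives. Paragraph 1 is among the inoperative provisions, so the answer is no.

No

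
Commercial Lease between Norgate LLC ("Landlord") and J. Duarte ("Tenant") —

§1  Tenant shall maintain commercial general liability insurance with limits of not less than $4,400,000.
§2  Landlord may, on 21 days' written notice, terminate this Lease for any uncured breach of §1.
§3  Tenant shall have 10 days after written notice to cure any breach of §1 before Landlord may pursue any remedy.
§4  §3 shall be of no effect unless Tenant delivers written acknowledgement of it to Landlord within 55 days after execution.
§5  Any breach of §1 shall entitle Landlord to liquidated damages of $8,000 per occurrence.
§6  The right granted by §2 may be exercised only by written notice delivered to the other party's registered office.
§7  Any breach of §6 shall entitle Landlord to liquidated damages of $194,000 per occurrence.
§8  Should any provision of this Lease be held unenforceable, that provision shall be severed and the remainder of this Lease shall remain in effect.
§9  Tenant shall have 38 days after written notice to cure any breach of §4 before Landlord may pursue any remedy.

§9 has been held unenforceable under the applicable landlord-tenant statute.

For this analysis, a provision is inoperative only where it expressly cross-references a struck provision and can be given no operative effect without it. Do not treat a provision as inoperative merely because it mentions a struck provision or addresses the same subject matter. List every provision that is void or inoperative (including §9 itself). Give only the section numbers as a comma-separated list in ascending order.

9

§9 is struck. Nothing else in the Lease is defined by reference to §9. Under the severability clause in §8, the remaining provisions continue in force. That leaves §1, §2, §3, §4, §5, §6, §7, and §8 in effect.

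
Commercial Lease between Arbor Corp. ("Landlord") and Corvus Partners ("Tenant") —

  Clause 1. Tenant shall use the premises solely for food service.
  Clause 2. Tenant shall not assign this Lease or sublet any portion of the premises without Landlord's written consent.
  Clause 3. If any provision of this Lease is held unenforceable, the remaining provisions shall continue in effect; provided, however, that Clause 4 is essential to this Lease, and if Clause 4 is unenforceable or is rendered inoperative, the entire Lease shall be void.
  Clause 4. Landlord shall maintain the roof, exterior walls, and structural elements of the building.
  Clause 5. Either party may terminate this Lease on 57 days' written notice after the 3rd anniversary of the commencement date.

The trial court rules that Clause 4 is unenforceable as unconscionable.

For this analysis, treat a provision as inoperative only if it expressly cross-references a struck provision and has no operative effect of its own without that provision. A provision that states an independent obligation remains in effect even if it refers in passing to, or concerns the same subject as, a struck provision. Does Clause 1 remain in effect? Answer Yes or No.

Clause 4 is struck. No other provision's operative terms depend on Clause 4. Clause 3 makes Clause 4 an essential term, and Clause 4 is the provision held invalid; under Clause 3, the entire Lease is therefore void. No provision of the Lease survives. Clause 1 is among the inoperative provisions, so the answer is no.

No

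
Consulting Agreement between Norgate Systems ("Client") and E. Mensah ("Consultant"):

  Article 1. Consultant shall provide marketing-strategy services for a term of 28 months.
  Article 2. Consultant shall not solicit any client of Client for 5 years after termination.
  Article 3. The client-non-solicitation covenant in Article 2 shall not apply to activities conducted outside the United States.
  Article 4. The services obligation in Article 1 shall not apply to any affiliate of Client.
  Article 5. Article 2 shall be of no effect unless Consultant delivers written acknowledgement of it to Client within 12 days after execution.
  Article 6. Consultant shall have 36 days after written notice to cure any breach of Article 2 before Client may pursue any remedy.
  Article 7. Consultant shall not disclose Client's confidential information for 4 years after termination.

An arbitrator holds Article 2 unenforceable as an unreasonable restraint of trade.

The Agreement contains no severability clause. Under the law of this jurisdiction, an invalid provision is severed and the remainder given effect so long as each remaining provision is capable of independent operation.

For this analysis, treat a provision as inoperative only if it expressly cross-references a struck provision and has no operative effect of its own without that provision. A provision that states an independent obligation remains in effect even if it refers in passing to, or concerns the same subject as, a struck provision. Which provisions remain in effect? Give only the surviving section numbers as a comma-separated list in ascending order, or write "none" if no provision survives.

1, 4, 7

Article 2 is struck. Article 3 does nothing except set the carve-out from the client-non-solicitation covenant by reference to Article 2; with Article 2 gone it has no independent effect and is inoperative. Article 5 has no operative effect of its own apart from Article 2 and is therefore inoperative. The only function of Article 6 is the cure period for breach of Article 2, so it cannot stand once Article 2 is removed. With no severability clause, the stated default rule severs what cannot stand and enforces each remaining provision that can operate on its own. The provisions still in force are Article 1, Article 4, and Article 7.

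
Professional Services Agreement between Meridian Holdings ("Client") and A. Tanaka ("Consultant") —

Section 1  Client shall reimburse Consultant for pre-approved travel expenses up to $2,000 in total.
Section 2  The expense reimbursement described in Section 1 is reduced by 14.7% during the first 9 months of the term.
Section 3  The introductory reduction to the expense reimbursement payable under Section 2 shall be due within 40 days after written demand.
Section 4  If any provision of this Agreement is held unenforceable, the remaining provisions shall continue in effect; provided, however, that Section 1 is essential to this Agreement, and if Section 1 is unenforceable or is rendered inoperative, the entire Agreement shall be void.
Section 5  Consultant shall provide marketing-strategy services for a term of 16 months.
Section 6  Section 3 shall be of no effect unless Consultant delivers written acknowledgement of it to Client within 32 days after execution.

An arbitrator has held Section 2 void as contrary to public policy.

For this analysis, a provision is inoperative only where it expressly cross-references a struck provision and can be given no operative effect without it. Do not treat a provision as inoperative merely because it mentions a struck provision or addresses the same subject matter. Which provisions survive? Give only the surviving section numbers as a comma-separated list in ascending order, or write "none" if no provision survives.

Section 2 is struck. Section 3 operates only by reference to Section 2, so it falls with Section 2. Section 6 merely fixes the acknowledgement condition for Section 3; with Section 3 gone it has nothing to operate on and falls away. Section 4 makes Section 1 an essential term, but Section 1 is unaffected, so the severability proviso in Section 4 preserves the remaining provisions. The provisions still in force are Section 1, Section 4, and Section 5.

1, 4, 5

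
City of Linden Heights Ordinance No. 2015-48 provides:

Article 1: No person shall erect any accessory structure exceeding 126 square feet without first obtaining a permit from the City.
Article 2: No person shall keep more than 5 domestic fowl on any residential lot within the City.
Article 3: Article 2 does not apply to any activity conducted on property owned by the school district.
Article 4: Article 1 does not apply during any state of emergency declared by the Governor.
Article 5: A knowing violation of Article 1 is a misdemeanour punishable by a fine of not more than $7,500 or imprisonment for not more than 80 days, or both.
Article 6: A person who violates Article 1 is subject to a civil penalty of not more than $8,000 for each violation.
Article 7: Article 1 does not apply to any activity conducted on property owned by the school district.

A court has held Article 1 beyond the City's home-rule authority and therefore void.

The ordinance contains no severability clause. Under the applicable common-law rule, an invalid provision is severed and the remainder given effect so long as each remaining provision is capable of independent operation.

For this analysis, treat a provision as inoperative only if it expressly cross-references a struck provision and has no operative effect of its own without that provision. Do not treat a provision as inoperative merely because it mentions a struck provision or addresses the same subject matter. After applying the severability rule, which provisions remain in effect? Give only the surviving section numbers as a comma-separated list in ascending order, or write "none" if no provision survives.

Article 1 is struck. The only function of Article 4 is the emergency suspension of Article 1, so it cannot stand once Article 1 is removed. Article 5 operates only by reference to Article 1, so it falls with Article 1. Article 6 operates only by reference to Article 1, so it falls with Article 1. Article 7 operates only by reference to Article 1, so it falls with Article 1. With no severability clause, the stated default rule severs what cannot stand and enforces each remaining provision that can operate on its own. The provisions still in force are Article 2 and Article 3.

2, 3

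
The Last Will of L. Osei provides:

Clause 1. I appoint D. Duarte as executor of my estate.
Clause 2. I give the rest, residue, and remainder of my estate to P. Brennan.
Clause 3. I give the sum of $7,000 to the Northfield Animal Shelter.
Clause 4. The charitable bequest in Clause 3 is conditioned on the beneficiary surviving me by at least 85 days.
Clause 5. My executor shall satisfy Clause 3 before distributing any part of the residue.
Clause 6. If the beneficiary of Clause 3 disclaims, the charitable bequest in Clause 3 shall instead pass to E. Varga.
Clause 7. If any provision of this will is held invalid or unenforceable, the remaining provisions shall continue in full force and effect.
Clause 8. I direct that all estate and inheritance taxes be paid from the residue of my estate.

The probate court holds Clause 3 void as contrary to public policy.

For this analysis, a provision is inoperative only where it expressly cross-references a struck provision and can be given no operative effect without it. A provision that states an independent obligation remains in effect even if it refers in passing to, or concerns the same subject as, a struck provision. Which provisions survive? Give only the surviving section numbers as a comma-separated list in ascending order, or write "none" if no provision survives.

1, 2, 7, 8

Clause 3 is struck. Clause 4 has no operative effect of its own apart from Clause 3 and is therefore inoperative. Clause 5 has no operative effect of its own apart from Clause 3 and is therefore inoperative. Clause 6 operates only by reference to Clause 3, so it falls with Clause 3. Clause 7 is a severability clause and preserves every provision that can still be given independent effect. The provisions still in force are Clause 1, Clause 2, Clause 7, and Clause 8.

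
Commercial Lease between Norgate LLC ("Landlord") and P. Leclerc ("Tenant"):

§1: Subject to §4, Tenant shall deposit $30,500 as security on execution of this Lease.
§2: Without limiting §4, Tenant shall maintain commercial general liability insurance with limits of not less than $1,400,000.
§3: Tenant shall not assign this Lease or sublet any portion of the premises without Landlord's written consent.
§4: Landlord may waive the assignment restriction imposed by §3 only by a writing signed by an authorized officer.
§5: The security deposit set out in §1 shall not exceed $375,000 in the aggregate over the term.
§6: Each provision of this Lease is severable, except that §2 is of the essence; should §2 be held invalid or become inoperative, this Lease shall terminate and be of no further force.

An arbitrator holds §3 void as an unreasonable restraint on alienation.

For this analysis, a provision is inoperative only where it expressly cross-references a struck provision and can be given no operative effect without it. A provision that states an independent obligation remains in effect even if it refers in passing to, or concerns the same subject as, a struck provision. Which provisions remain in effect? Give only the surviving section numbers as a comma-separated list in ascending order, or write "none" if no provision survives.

§3 is struck. §4 operates only by reference to §3, so it falls with §3. §2 mentions §4 but its own obligation stands independently of §4, so §2 is not affected. Although §1 refers to §4, its operative terms do not depend on §4, so it remains in effect. §6 makes §2 an essential term, but §2 is unaffected, so the severability proviso in §6 preserves the remaining provisions. §1, §2, §5, and §6 remain in effect.

1, 2, 5, 6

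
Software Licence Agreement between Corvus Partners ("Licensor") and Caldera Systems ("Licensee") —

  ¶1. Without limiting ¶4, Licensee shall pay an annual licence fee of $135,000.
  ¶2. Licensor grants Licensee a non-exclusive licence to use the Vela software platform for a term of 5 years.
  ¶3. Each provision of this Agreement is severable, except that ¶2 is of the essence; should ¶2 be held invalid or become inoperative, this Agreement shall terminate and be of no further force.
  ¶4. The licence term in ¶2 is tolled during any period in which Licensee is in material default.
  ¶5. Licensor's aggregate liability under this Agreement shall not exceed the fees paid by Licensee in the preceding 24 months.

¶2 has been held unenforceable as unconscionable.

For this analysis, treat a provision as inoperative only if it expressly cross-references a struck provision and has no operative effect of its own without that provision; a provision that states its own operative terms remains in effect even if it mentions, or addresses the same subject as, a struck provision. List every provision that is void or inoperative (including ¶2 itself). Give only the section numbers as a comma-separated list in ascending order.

¶2 is struck. ¶4 has no operative effect of its own apart from ¶2 and is therefore inoperative. ¶3 makes ¶2 an essential term, and ¶2 is the provision held invalid; under ¶3, the entire Agreement is therefore void. No provision of the Agreement survives.

1, 2, 3, 4, 5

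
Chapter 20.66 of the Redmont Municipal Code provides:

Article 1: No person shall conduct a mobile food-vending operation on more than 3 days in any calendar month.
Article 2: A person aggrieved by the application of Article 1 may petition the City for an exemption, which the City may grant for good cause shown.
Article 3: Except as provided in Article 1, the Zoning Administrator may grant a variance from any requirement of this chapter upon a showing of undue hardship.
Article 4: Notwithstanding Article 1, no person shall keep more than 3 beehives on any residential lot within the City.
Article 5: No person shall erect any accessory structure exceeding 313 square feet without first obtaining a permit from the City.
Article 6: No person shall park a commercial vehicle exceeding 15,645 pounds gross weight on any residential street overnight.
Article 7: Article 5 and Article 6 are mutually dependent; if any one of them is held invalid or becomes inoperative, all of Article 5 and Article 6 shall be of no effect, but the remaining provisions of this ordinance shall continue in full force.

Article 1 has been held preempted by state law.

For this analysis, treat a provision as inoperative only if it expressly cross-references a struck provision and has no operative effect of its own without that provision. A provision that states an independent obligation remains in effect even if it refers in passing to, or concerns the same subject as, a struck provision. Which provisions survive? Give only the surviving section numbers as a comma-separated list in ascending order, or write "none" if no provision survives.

Article 1 is struck. Article 2 merely fixes the exemption procedure for Article 1; with Article 1 gone it has nothing to operate on and falls away. Article 4 mentions Article 1 but its own obligation stands independently of Article 1, so Article 4 is not affected. Although Article 3 refers to Article 1, its operative terms do not depend on Article 1, so it remains in effect. Article 7 ties Article 5 and Article 6 together, but none of those is affected here; the remaining provisions continue in force under Article 7. That leaves Article 3, Article 4, Article 5, Article 6, and Article 7 in effect.

3, 4, 5, 6, 7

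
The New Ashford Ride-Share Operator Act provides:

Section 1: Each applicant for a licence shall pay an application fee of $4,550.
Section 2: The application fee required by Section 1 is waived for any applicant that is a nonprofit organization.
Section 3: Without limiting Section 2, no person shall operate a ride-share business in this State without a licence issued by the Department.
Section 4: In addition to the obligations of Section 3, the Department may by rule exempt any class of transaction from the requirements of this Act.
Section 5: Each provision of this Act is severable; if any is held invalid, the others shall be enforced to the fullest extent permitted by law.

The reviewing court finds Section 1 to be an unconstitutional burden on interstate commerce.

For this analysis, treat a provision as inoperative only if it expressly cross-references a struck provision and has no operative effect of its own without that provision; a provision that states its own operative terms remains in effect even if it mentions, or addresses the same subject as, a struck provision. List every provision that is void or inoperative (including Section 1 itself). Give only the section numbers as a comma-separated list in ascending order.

Section 1 is struck. Section 2 does nothing except set the nonprofit waiver of the application fee by reference to Section 1; with Section 1 gone it has no independent effect and is inoperative. Section 3 mentions Section 2 but its own obligation stands independently of Section 2, so Section 3 is not affected. Section 5 is a severability clause and preserves every provision that can still be given independent effect. The provisions still in force are Section 3, Section 4, and Section 5.

1, 2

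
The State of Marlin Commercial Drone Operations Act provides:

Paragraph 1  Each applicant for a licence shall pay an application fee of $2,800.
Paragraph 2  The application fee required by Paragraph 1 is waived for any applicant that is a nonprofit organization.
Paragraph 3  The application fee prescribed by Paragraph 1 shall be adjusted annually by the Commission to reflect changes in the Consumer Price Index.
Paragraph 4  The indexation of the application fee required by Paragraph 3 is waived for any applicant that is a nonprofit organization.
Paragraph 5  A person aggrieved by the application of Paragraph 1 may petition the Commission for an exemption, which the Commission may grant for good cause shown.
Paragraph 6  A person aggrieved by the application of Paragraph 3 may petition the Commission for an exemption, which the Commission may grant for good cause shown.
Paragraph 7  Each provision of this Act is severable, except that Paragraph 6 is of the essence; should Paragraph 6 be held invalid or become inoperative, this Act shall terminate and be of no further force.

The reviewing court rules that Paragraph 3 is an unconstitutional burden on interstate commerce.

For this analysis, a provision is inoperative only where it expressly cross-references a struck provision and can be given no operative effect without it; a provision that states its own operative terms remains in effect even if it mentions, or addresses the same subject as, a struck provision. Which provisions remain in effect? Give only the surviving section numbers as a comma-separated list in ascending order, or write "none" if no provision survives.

Paragraph 3 is struck. Paragraph 4 operates only by reference to Paragraph 3, so it falls with Paragraph 3. The only function of Paragraph 6 is the exemption procedure for Paragraph 3, so it cannot stand once Paragraph 3 is removed. Paragraph 7 makes Paragraph 6 an essential term, and Paragraph 6 has been rendered inoperative by the cascade; under Paragraph 7, the entire Act is therefore void. No provision of the Act survives.

none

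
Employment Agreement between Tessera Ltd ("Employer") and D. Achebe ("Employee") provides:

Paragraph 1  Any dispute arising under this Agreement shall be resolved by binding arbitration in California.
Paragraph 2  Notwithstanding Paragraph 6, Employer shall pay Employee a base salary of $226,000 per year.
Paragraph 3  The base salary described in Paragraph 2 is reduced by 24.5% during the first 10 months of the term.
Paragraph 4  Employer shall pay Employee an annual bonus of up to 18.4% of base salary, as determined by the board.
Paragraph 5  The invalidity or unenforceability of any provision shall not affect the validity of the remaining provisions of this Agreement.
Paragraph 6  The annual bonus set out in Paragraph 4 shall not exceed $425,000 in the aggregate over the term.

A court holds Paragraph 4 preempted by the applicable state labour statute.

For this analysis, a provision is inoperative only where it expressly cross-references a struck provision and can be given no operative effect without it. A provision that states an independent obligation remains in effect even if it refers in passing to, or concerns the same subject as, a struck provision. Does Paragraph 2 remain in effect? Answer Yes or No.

Yes

Paragraph 4 is struck. Paragraph 6 does nothing except set the aggregate cap on the annual bonus by reference to Paragraph 4; with Paragraph 4 gone it has no independent effect and is inoperative. Paragraph 2 mentions Paragraph 6 but its own obligation stands independently of Paragraph 6, so Paragraph 2 is not affected. Paragraph 5 is a severability clause and preserves every provision that can still be given independent effect. The provisions still in force are Paragraph 1, Paragraph 2, Paragraph 3, and Paragraph 5. Paragraph 2 is among the surviving provisions, so the answer is yes.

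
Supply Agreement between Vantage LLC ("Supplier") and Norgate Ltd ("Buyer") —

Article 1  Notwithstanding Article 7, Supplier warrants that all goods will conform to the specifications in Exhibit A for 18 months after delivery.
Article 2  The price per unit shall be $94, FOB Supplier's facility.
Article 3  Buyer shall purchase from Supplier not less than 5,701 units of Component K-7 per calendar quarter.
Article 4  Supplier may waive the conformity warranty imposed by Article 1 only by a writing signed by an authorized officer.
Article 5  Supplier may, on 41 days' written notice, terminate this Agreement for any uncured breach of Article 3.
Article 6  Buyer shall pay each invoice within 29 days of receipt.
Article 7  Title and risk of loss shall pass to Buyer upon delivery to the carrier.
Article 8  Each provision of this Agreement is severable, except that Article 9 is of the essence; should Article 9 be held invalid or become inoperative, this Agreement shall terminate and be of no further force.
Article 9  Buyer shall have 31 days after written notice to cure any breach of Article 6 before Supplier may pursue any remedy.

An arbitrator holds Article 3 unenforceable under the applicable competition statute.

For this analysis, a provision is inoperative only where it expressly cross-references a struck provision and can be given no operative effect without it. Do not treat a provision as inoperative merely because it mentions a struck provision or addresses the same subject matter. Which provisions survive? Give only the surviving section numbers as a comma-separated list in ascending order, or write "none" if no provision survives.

1, 2, 4, 6, 7, 8, 9

Article 3 is struck. Article 5 operates only by reference to Article 3, so it falls with Article 3. Article 8 makes Article 9 an essential term, but Article 9 is unaffected, so the severability proviso in Article 8 preserves the remaining provisions. That leaves Article 1, Article 2, Article 4, Article 6, Article 7, Article 8, and Article 9 in effect.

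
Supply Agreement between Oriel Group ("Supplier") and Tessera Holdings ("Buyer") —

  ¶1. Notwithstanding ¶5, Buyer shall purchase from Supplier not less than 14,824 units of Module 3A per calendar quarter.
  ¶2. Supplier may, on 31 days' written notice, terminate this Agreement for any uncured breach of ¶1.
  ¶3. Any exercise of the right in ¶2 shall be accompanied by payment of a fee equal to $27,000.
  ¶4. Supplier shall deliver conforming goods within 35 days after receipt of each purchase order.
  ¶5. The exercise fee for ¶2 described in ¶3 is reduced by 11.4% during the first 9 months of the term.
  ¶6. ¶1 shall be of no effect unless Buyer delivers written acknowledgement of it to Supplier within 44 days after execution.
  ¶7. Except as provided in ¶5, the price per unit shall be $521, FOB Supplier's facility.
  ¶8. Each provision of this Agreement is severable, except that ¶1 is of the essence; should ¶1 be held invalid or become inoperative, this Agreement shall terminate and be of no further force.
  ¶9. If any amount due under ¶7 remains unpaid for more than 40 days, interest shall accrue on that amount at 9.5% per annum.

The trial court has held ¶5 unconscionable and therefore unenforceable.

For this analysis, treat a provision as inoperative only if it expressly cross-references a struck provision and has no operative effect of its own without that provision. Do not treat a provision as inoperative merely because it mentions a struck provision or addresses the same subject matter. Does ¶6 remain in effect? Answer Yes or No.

Yes

¶5 is struck. Although ¶7 refers to ¶5, its operative terms do not depend on ¶5, so it remains in effect. ¶1 mentions ¶5 but its own obligation stands independently of ¶5, so ¶1 is not affected. Nothing else in the Agreement is defined by reference to ¶5. ¶8 makes ¶1 an essential term, but ¶1 is unaffected, so the severability proviso in ¶8 preserves the remaining provisions. ¶1, ¶2, ¶3, ¶4, ¶6, ¶7, ¶8, and ¶9 remain in effect. ¶6 is among the surviving provisions, so the answer is yes.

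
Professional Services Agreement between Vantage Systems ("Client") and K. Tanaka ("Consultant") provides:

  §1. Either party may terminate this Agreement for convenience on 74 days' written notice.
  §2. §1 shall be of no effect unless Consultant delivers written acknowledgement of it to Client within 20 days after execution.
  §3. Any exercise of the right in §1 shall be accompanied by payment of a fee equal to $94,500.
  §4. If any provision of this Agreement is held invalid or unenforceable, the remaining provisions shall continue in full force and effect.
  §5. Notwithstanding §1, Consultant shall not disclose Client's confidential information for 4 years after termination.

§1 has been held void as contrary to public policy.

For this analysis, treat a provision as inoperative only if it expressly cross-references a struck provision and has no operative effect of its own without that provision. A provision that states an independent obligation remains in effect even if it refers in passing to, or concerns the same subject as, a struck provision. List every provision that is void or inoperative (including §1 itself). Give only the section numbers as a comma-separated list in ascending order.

§1 is struck. The only function of §2 is the acknowledgement condition for §1, so it cannot stand once §1 is removed. §3 operates only by reference to §1, so it falls with §1. §5 mentions §1 but its own obligation stands independently of §1, so §5 is not affected. Under the severability clause in §4, the remaining provisions continue in force. That leaves §4 and §5 in effect.

1, 2, 3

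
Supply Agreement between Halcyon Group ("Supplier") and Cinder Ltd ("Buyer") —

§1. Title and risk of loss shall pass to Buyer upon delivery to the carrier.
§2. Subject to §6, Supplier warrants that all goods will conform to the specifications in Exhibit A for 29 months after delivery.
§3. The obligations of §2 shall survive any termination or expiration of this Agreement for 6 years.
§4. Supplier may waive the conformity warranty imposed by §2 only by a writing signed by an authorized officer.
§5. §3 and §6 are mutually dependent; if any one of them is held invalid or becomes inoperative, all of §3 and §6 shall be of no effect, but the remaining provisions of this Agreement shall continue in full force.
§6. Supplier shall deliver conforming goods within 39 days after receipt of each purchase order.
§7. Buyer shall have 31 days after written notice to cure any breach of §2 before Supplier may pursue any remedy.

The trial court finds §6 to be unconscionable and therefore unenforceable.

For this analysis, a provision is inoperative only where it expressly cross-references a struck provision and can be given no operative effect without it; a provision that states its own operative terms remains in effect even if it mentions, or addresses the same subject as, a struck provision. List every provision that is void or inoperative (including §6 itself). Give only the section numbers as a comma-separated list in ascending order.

§6 is struck. §2 mentions §6 but its own obligation stands independently of §6, so §2 is not affected. Nothing else in the Agreement is defined by reference to §6. §5 declares §3 and §6 mutually dependent; since one of them has fallen, all of them are of no effect. That brings down §3 as well. The remainder continues in force under §5. That leaves §1, §2, §4, §5, and §7 in effect.

3, 6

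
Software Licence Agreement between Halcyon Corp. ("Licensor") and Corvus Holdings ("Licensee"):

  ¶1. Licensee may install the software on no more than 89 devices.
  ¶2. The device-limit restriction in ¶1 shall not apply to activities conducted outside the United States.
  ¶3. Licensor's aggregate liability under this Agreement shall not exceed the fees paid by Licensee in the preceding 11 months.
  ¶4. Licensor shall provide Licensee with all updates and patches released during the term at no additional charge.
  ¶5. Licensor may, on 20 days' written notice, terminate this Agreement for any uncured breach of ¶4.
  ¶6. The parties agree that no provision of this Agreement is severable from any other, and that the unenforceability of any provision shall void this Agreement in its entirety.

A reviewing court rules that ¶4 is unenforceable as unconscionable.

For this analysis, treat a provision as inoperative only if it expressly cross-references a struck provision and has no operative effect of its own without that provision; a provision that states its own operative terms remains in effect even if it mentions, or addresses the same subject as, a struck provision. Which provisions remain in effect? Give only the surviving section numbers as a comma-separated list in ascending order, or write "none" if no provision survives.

none

¶4 is struck. The only function of ¶5 is the termination right for breach of ¶4, so it cannot stand once ¶4 is removed. ¶6 provides that the Agreement is not severable, so the invalidity of any one provision voids the entire Agreement. No provision of the Agreement survives.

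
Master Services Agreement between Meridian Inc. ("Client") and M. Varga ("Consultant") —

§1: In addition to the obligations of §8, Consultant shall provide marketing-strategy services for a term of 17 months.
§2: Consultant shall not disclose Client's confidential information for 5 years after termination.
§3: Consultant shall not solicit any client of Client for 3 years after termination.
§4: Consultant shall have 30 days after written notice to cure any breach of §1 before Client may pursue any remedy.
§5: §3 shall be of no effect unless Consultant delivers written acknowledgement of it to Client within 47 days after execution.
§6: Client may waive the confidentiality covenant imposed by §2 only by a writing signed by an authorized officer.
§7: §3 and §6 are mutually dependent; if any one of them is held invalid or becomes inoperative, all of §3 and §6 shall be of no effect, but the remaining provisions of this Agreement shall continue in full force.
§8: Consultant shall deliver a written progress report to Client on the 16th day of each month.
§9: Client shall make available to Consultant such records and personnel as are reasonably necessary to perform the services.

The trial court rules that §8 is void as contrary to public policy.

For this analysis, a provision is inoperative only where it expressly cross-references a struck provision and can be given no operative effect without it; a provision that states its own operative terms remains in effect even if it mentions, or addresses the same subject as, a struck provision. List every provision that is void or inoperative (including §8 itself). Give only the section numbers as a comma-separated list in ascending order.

8

§8 is struck. Although §1 refers to §8, its operative terms do not depend on §8, so it remains in effect. No other provision's operative terms depend on §8. §7 ties §3 and §6 together, but none of those is affected here; the remaining provisions continue in force under §7. The provisions still in force are §1, §2, §3, §4, §5, §6, §7, and §9.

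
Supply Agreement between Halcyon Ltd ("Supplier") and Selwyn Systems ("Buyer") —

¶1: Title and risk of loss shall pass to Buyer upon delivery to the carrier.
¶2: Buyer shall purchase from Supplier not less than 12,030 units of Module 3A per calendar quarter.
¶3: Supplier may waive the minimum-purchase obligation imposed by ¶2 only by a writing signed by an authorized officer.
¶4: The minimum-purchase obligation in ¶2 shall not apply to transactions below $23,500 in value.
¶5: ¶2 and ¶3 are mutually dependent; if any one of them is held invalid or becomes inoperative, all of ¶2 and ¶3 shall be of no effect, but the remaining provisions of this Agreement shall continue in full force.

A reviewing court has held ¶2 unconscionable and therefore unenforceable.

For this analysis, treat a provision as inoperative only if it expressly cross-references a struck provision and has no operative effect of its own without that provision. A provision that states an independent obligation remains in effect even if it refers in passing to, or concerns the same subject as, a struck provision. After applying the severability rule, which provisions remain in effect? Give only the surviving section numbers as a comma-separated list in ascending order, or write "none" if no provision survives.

1, 5

¶2 is struck. ¶3 has no operative effect of its own apart from ¶2 and is therefore inoperative. The whole of ¶4 is the carve-out from the minimum-purchase obligation, defined by reference to ¶2, so ¶4 cannot stand once ¶2 is removed. ¶5 declares ¶2 and ¶3 mutually dependent; since one of them has fallen, all of them are of no effect. The remainder continues in force under ¶5. ¶1 and ¶5 remain in effect.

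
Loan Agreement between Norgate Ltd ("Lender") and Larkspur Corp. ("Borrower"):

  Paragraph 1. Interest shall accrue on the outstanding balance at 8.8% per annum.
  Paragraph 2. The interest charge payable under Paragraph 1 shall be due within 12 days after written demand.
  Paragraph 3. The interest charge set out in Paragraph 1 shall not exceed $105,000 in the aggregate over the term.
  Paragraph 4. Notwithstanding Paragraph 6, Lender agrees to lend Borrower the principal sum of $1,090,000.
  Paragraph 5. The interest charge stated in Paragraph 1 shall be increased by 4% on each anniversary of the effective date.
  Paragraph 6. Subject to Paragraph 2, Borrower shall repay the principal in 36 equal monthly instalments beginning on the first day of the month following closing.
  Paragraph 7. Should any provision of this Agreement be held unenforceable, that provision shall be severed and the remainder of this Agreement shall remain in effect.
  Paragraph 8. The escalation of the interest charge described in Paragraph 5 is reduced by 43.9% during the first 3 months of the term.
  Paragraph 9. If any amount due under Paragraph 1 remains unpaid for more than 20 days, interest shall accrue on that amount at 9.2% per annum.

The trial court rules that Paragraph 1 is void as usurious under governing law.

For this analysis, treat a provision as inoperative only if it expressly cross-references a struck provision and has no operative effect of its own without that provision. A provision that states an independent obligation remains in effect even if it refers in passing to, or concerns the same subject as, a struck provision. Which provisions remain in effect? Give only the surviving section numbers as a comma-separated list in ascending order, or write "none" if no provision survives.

Paragraph 1 is struck. Paragraph 2 does nothing except set the payment deadline for the interest charge by reference to Paragraph 1; with Paragraph 1 gone it has no independent effect and is inoperative. Paragraph 3 does nothing except set the aggregate cap on the interest charge by reference to Paragraph 1; with Paragraph 1 gone it has no independent effect and is inoperative. Paragraph 5 has no operative effect of its own apart from Paragraph 1 and is therefore inoperative. The whole of Paragraph 9 is the default interest on the interest charge, defined by reference to Paragraph 1, so Paragraph 9 cannot stand once Paragraph 1 is removed. Paragraph 8 has no operative effect of its own apart from Paragraph 5 and is therefore inoperative. Although Paragraph 6 refers to Paragraph 2, its operative terms do not depend on Paragraph 2, so it remains in effect. Under the severability clause in Paragraph 7, the remaining provisions continue in force. The provisions still in force are Paragraph 4, Paragraph 6, and Paragraph 7.

4, 6, 7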